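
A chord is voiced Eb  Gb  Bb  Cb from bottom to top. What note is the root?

Cb

The distinct letter names are Eb, Gb, Bb, Cb. Arranged as a stack of thirds they read Cb–Eb–Gb–Bb, so Cb is the root (a Cb major seventh chord).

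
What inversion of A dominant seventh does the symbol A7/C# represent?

A7/C# means A dominant seventh with C# in the bass. C# is the third of A dominant seventh (A–C#–E–G), so this is first inversion.

first inversion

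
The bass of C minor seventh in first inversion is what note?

In first inversion the third is lowest. For C minor seventh (C–Eb–G–Bb) that is Eb.

Eb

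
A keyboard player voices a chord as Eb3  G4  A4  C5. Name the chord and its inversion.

A half-diminished seventh, second inversion

The distinct note names are Eb, G, A, C. Stacked in thirds they read A–C–Eb–G, which is a half-diminished seventh chord on A.
With the fifth (Eb) in the bass, the chord is in second inversion (figured bass 4/3).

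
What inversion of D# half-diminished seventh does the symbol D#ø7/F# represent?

D#ø7/F# means D# half-diminished seventh with F# in the bass. F# is the third of D# half-diminished seventh (D#–F#–A–C#), so this is first inversion.

first inversion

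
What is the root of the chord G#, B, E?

G#, B, E are the tones of an E major triad (E–G#–B), making E the root.

E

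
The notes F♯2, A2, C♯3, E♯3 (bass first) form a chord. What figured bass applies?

7

The notes F#, A, C#, E# stack in thirds as F#–A–C#–E# — an F# minor-major seventh chord. The bass F# is the root, so this is root position: figured 7.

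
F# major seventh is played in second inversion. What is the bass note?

C#

F# major seventh is F#–A#–C#–E#. Second inversion places the fifth in the bass: C#.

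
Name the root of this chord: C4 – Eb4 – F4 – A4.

F

C, Eb, F, A are the tones of an F dominant seventh chord (F–A–C–Eb), making F the root.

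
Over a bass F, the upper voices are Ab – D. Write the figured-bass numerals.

6

The notes F, Ab, D stack in thirds as D–F–Ab — a D diminished triad. The bass F is the third, so this is first inversion: figured 6.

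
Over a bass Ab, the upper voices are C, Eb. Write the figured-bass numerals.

5/3

The notes Ab, C, Eb stack in thirds as Ab–C–Eb — an Ab major triad. The bass Ab is the root, so this is root position: figured 5/3.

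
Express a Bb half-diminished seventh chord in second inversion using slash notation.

Second inversion of Bb half-diminished seventh has the fifth (Fb) in the bass. As a slash chord: Bbø7/Fb.

Bbø7/Fb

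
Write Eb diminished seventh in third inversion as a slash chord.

Third inversion of Eb diminished seventh has the seventh (Dbb) in the bass. As a slash chord: Ebdim7/Dbb.

Ebdim7/Dbb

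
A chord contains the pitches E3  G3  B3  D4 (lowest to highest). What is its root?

E

Reordering E, G, B, D into stacked thirds gives E–G–B–D; the bottom of that stack, E, is the root.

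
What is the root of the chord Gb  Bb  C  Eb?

The distinct letter names are Gb, Bb, C, Eb. Arranged as a stack of thirds they read C–Eb–Gb–Bb, so C is the root (a C half-diminished seventh chord).

C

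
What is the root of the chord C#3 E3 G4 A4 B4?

C#, E, G, A, B are the tones of an A dominant ninth chord (A–C#–E–G–B), making A the root.

A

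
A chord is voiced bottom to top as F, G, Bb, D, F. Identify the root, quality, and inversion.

G minor seventh, third inversion

The pitch classes F, G, Bb, D arrange in thirds as G–Bb–D–F: a G minor seventh chord.
The lowest note is F, the seventh of the chord, so this is third inversion (figured bass 4/2).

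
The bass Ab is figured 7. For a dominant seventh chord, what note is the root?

The figures 7 mean the root of the chord is in the bass. If Ab is the root of a dominant seventh chord, the root is Ab (chord tones Ab–C–Eb–Gb).

Ab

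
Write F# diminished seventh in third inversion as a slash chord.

F#dim7/Eb

Third inversion of F# diminished seventh has the seventh (Eb) in the bass. As a slash chord: F#dim7/Eb.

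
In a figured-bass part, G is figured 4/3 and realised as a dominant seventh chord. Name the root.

C

The figures 4/3 mean the fifth of the chord is in the bass. If G is the fifth of a dominant seventh chord, the root is C (chord tones C–E–G–Bb).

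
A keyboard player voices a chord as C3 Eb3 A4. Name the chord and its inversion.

A diminished, first inversion

The pitch classes C, Eb, A arrange in thirds as A–C–Eb: an A diminished triad.
With the third (C) in the bass, the chord is in first inversion (figured bass 6).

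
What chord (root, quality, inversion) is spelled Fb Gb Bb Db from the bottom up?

Reducing to letter names: Fb, Gb, Bb, Db. These stack in thirds as Gb–Bb–Db–Fb — a Gb dominant seventh chord.
Fb is the seventh of Gb dominant seventh; seventh in the bass means third inversion (figured bass 4/2).

Gb dominant seventh, third inversion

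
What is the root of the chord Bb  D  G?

Bb, D, G are the tones of a G minor triad (G–Bb–D), making G the root.

G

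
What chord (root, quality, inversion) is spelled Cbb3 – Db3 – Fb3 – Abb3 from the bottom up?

Db diminished seventh, third inversion

Reducing to letter names: Cbb, Db, Fb, Abb. These stack in thirds as Db–Fb–Abb–Cbb — a Db diminished seventh chord.
Cbb is the seventh of Db diminished seventh; seventh in the bass means third inversion (figured bass 4/2).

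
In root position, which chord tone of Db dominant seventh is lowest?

Db

The root of Db dominant seventh (Db–F–Ab–Cb) is Db; that is the bass in root position.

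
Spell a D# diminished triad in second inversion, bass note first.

Spelling D# diminished: D#–F#–A. In second inversion the fifth is bass, giving A, D#, F# from the bottom.

A, D#, F#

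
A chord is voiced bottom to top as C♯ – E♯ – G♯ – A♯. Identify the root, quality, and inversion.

A# minor seventh, first inversion

The distinct note names are C#, E#, G#, A#. Stacked in thirds they read A#–C#–E#–G#, which is a minor seventh chord on A#.
The lowest note is C#, the third of the chord, so this is first inversion (figured bass 6/5).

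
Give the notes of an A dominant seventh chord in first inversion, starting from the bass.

C#, E, G, A

The chord tones are A–C#–E–G. With the third (C#) lowest for first inversion: C#, E, G, A.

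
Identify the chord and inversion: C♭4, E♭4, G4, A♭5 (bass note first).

Ab minor-major seventh, first inversion

The pitch classes Cb, Eb, G, Ab arrange in thirds as Ab–Cb–Eb–G: an Ab minor-major seventh chord.
Cb is the third of Ab minor-major seventh; third in the bass means first inversion (figured bass 6/5).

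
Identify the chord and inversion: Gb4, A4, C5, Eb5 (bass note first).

The pitch classes Gb, A, C, Eb arrange in thirds as A–C–Eb–Gb: an A diminished seventh chord.
The lowest note is Gb, the seventh of the chord, so this is third inversion (figured bass 4/2).

A diminished seventh, third inversion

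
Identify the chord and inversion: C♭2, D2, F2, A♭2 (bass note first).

Reducing to letter names: Cb, D, F, Ab. These stack in thirds as D–F–Ab–Cb — a D diminished seventh chord.
The lowest note is Cb, the seventh of the chord, so this is third inversion (figured bass 4/2).

D diminished seventh, third inversion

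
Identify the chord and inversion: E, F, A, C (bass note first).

The pitch classes E, F, A, C arrange in thirds as F–A–C–E: an F major seventh chord.
E is the seventh of F major seventh; seventh in the bass means third inversion (figured bass 4/2).

F major seventh, third inversion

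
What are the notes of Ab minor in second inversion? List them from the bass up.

Spelling Ab minor: Ab–Cb–Eb. In second inversion the fifth is bass, giving Eb, Ab, Cb from the bottom.

Eb, Ab, Cb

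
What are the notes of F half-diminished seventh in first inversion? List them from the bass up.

Ab, Cb, Eb, F

The chord tones are F–Ab–Cb–Eb. With the third (Ab) lowest for first inversion: Ab, Cb, Eb, F.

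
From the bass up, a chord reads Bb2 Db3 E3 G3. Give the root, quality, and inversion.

Reducing to letter names: Bb, Db, E, G. These stack in thirds as E–G–Bb–Db — an E diminished seventh chord.
With the fifth (Bb) in the bass, the chord is in second inversion (figured bass 4/3).

E diminished seventh, second inversion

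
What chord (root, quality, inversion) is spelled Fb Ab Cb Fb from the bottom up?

The distinct note names are Fb, Ab, Cb. Stacked in thirds they read Fb–Ab–Cb, which is a major triad on Fb.
Fb is the root of Fb major; root in the bass means root position (figured bass 5/3).

Fb major, root position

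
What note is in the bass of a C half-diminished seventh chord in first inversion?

The third of C half-diminished seventh (C–Eb–Gb–Bb) is Eb; that is the bass in first inversion.

Eb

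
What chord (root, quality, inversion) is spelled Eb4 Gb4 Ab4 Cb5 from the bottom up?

Ab minor seventh, second inversion

The pitch classes Eb, Gb, Ab, Cb arrange in thirds as Ab–Cb–Eb–Gb: an Ab minor seventh chord.
Eb is the fifth of Ab minor seventh; fifth in the bass means second inversion (figured bass 4/3).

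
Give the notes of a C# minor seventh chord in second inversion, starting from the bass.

G#, B, C#, E

The chord tones are C#–E–G#–B. With the fifth (G#) lowest for second inversion: G#, B, C#, E.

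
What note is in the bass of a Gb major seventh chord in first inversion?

Bb

In first inversion the third is lowest. For Gb major seventh (Gb–Bb–Db–F) that is Bb.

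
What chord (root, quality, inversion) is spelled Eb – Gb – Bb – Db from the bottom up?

The pitch classes Eb, Gb, Bb, Db arrange in thirds as Eb–Gb–Bb–Db: an Eb minor seventh chord.
With the root (Eb) in the bass, the chord is in root position (figured bass 7).

Eb minor seventh, root position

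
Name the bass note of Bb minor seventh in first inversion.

Db

Bb minor seventh is Bb–Db–F–Ab. First inversion places the third in the bass: Db.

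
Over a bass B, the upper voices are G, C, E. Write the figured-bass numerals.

4/2

The notes B, G, C, E stack in thirds as C–E–G–B — a C major seventh chord. The bass B is the seventh, so this is third inversion: figured 4/2.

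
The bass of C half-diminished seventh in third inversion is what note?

Bb

In third inversion the seventh is lowest. For C half-diminished seventh (C–Eb–Gb–Bb) that is Bb.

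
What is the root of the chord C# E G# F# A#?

F#

C#, E, G#, F#, A# are the tones of an F# dominant ninth chord (F#–A#–C#–E–G#), making F# the root.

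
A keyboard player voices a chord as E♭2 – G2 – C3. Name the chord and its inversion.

C minor, first inversion

The pitch classes Eb, G, C arrange in thirds as C–Eb–G: a C minor triad.
With the third (Eb) in the bass, the chord is in first inversion (figured bass 6).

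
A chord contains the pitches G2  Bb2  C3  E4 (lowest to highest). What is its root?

G, Bb, C, E are the tones of a C dominant seventh chord (C–E–G–Bb), making C the root.

C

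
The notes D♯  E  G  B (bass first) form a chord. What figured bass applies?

The notes D#, E, G, B stack in thirds as E–G–B–D# — an E minor-major seventh chord. The bass D# is the seventh, so this is third inversion: figured 4/2.

4/2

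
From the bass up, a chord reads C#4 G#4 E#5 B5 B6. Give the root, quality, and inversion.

The pitch classes C#, G#, E#, B arrange in thirds as C#–E#–G#–B: a C# dominant seventh chord.
With the root (C#) in the bass, the chord is in root position (figured bass 7).

C# dominant seventh, root position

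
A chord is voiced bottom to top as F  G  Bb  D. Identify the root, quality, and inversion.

The distinct note names are F, G, Bb, D. Stacked in thirds they read G–Bb–D–F, which is a minor seventh chord on G.
With the seventh (F) in the bass, the chord is in third inversion (figured bass 4/2).

G minor seventh, third inversion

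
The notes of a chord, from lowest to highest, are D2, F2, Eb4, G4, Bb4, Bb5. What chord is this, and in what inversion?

The pitch classes D, F, Eb, G, Bb arrange in thirds as Eb–G–Bb–D–F: an Eb major ninth chord.
D is the seventh of Eb major ninth; seventh in the bass means third inversion.

Eb major ninth, third inversion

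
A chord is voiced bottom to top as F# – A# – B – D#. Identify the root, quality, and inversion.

The distinct note names are F#, A#, B, D#. Stacked in thirds they read B–D#–F#–A#, which is a major seventh chord on B.
F# is the fifth of B major seventh; fifth in the bass means second inversion (figured bass 4/3).

B major seventh, second inversion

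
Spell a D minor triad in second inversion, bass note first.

A, D, F

D minor is D–F–A. Second inversion puts the fifth (A) in the bass, with the remaining tones above: A, D, F.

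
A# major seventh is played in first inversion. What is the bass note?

A# major seventh is A#–C##–E#–G##. First inversion places the third in the bass: C##.

C##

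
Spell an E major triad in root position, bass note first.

E, G#, B

Spelling E major: E–G#–B. In root position the root is bass, giving E, G#, B from the bottom.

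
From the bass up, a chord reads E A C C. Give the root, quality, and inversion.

A minor, second inversion

The distinct note names are E, A, C. Stacked in thirds they read A–C–E, which is a minor triad on A.
The lowest note is E, the fifth of the chord, so this is second inversion (figured bass 6/4).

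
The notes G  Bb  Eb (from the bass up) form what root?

G, Bb, Eb are the tones of an Eb major triad (Eb–G–Bb), making Eb the root.

Eb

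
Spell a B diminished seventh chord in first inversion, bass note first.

B diminished seventh is B–D–F–Ab. First inversion puts the third (D) in the bass, with the remaining tones above: D, F, Ab, B.

D, F, Ab, B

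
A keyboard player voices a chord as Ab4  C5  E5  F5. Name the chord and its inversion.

F minor-major seventh, first inversion

Reducing to letter names: Ab, C, E, F. These stack in thirds as F–Ab–C–E — an F minor-major seventh chord.
The lowest note is Ab, the third of the chord, so this is first inversion (figured bass 6/5).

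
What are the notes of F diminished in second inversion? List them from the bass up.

Spelling F diminished: F–Ab–Cb. In second inversion the fifth is bass, giving Cb, F, Ab from the bottom.

Cb, F, Ab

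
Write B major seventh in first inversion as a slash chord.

Bmaj7/D#

First inversion of B major seventh has the third (D#) in the bass. As a slash chord: Bmaj7/D#.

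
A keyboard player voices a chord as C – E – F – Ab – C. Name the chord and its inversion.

The pitch classes C, E, F, Ab arrange in thirds as F–Ab–C–E: an F minor-major seventh chord.
The lowest note is C, the fifth of the chord, so this is second inversion (figured bass 4/3).

F minor-major seventh, second inversion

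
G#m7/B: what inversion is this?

G#m7/B means G# minor seventh with B in the bass. B is the third of G# minor seventh (G#–B–D#–F#), so this is first inversion.

first inversion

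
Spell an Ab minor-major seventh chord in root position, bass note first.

Ab, Cb, Eb, G

Spelling Ab minor-major seventh: Ab–Cb–Eb–G. In root position the root is bass, giving Ab, Cb, Eb, G from the bottom.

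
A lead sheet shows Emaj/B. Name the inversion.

Emaj/B means E major with B in the bass. B is the fifth of E major (E–G#–B), so this is second inversion.

second inversion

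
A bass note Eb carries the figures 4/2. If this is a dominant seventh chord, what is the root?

F

The figures 4/2 mean the seventh of the chord is in the bass. If Eb is the seventh of a dominant seventh chord, the root is F (chord tones F–A–C–Eb).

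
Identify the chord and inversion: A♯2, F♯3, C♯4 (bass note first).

F# major, first inversion

The distinct note names are A#, F#, C#. Stacked in thirds they read F#–A#–C#, which is a major triad on F#.
With the third (A#) in the bass, the chord is in first inversion (figured bass 6).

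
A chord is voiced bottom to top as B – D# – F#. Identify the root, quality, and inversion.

B major, root position

The pitch classes B, D#, F# arrange in thirds as B–D#–F#: a B major triad.
B is the root of B major; root in the bass means root position (figured bass 5/3).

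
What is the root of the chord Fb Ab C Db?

Db

Reordering Fb, Ab, C, Db into stacked thirds gives Db–Fb–Ab–C; the bottom of that stack, Db, is the root.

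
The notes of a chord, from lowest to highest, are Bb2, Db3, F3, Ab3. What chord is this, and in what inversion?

Bb minor seventh, root position

Reducing to letter names: Bb, Db, F, Ab. These stack in thirds as Bb–Db–F–Ab — a Bb minor seventh chord.
Bb is the root of Bb minor seventh; root in the bass means root position (figured bass 7).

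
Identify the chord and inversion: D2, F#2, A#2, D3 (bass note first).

Reducing to letter names: D, F#, A#. These stack in thirds as D–F#–A# — a D augmented triad.
D is the root of D augmented; root in the bass means root position (figured bass 5/3).

D augmented, root position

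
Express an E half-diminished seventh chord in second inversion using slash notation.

Second inversion of E half-diminished seventh has the fifth (Bb) in the bass. As a slash chord: Eø7/Bb.

Eø7/Bb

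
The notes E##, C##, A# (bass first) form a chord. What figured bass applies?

The notes E##, C##, A# stack in thirds as A#–C##–E## — an A# augmented triad. The bass E## is the fifth, so this is second inversion: figured 6/4.

6/4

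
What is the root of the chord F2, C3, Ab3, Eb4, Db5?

Db

Reordering F, C, Ab, Eb, Db into stacked thirds gives Db–F–Ab–C–Eb; the bottom of that stack, Db, is the root.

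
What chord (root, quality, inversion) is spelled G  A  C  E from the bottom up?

The pitch classes G, A, C, E arrange in thirds as A–C–E–G: an A minor seventh chord.
With the seventh (G) in the bass, the chord is in third inversion (figured bass 4/2).

A minor seventh, third inversion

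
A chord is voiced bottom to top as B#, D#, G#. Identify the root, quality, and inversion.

G# major, first inversion

The pitch classes B#, D#, G# arrange in thirds as G#–B#–D#: a G# major triad.
B# is the third of G# major; third in the bass means first inversion (figured bass 6).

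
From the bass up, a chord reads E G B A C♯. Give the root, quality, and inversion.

The pitch classes E, G, B, A, C# arrange in thirds as A–C#–E–G–B: an A dominant ninth chord.
The lowest note is E, the fifth of the chord, so this is second inversion.

A dominant ninth, second inversion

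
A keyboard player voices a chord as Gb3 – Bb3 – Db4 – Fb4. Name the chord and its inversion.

The pitch classes Gb, Bb, Db, Fb arrange in thirds as Gb–Bb–Db–Fb: a Gb dominant seventh chord.
The lowest note is Gb, the root of the chord, so this is root position (figured bass 7).

Gb dominant seventh, root position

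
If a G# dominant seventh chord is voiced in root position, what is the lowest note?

The root of G# dominant seventh (G#–B#–D#–F#) is G#; that is the bass in root position.

G#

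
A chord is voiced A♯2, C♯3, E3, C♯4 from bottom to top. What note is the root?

Reordering A#, C#, E into stacked thirds gives A#–C#–E; the bottom of that stack, A#, is the root.

A#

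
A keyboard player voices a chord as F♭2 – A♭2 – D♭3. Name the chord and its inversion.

Db minor, first inversion

Reducing to letter names: Fb, Ab, Db. These stack in thirds as Db–Fb–Ab — a Db minor triad.
The lowest note is Fb, the third of the chord, so this is first inversion (figured bass 6).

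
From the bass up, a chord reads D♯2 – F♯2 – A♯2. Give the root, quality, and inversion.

D# minor, root position

The pitch classes D#, F#, A# arrange in thirds as D#–F#–A#: a D# minor triad.
The lowest note is D#, the root of the chord, so this is root position (figured bass 5/3).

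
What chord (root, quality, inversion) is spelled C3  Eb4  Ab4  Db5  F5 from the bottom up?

Reducing to letter names: C, Eb, Ab, Db, F. These stack in thirds as Db–F–Ab–C–Eb — a Db major ninth chord.
With the seventh (C) in the bass, the chord is in third inversion.

Db major ninth, third inversion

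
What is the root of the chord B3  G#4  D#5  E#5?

E#

B, G#, D#, E# are the tones of an E# half-diminished seventh chord (E#–G#–B–D#), making E# the root.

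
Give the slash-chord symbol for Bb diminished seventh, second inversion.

Bbdim7/Fb

Second inversion of Bb diminished seventh has the fifth (Fb) in the bass. As a slash chord: Bbdim7/Fb.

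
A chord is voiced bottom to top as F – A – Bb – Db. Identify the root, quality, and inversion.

The pitch classes F, A, Bb, Db arrange in thirds as Bb–Db–F–A: a Bb minor-major seventh chord.
F is the fifth of Bb minor-major seventh; fifth in the bass means second inversion (figured bass 4/3).

Bb minor-major seventh, second inversion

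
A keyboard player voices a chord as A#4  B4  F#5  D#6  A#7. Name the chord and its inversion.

B major seventh, third inversion

The distinct note names are A#, B, F#, D#. Stacked in thirds they read B–D#–F#–A#, which is a major seventh chord on B.
With the seventh (A#) in the bass, the chord is in third inversion (figured bass 4/2).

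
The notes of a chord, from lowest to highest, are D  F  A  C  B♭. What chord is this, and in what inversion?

Bb major ninth, first inversion

Reducing to letter names: D, F, A, C, Bb. These stack in thirds as Bb–D–F–A–C — a Bb major ninth chord.
D is the third of Bb major ninth; third in the bass means first inversion.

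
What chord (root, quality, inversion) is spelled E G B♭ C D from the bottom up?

Reducing to letter names: E, G, Bb, C, D. These stack in thirds as C–E–G–Bb–D — a C dominant ninth chord.
The lowest note is E, the third of the chord, so this is first inversion.

C dominant ninth, first inversion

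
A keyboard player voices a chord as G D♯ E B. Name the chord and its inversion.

The distinct note names are G, D#, E, B. Stacked in thirds they read E–G–B–D#, which is a minor-major seventh chord on E.
The lowest note is G, the third of the chord, so this is first inversion (figured bass 6/5).

E minor-major seventh, first inversion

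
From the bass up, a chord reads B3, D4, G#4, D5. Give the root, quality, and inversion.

The pitch classes B, D, G# arrange in thirds as G#–B–D: a G# diminished triad.
B is the third of G# diminished; third in the bass means first inversion (figured bass 6).

G# diminished, first inversion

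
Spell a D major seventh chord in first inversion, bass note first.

The chord tones are D–F#–A–C#. With the third (F#) lowest for first inversion: F#, A, C#, D.

F#, A, C#, D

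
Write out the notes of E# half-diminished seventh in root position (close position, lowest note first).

E# half-diminished seventh is E#–G#–B–D#. Root position puts the root (E#) in the bass, with the remaining tones above: E#, G#, B, D#.

E#, G#, B, D#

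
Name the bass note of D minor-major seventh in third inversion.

C#

The seventh of D minor-major seventh (D–F–A–C#) is C#; that is the bass in third inversion.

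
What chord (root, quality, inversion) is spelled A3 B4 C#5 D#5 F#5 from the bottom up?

The distinct note names are A, B, C#, D#, F#. Stacked in thirds they read B–D#–F#–A–C#, which is a dominant ninth chord on B.
With the seventh (A) in the bass, the chord is in third inversion.

B dominant ninth, third inversion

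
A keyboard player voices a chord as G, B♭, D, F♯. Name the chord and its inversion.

The pitch classes G, Bb, D, F# arrange in thirds as G–Bb–D–F#: a G minor-major seventh chord.
The lowest note is G, the root of the chord, so this is root position (figured bass 7).

G minor-major seventh, root position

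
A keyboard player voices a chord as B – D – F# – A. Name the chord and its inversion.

B minor seventh, root position

The pitch classes B, D, F#, A arrange in thirds as B–D–F#–A: a B minor seventh chord.
The lowest note is B, the root of the chord, so this is root position (figured bass 7).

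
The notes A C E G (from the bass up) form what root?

Reordering A, C, E, G into stacked thirds gives A–C–E–G; the bottom of that stack, A, is the root.

A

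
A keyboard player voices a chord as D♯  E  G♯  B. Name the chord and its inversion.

E major seventh, third inversion

The distinct note names are D#, E, G#, B. Stacked in thirds they read E–G#–B–D#, which is a major seventh chord on E.
The lowest note is D#, the seventh of the chord, so this is third inversion (figured bass 4/2).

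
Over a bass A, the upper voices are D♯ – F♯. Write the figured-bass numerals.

6/4

The notes A, D#, F# stack in thirds as D#–F#–A — a D# diminished triad. The bass A is the fifth, so this is second inversion: figured 6/4.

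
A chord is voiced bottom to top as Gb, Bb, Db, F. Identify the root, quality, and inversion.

The pitch classes Gb, Bb, Db, F arrange in thirds as Gb–Bb–Db–F: a Gb major seventh chord.
With the root (Gb) in the bass, the chord is in root position (figured bass 7).

Gb major seventh, root position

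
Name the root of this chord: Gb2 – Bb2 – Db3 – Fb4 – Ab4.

Gb, Bb, Db, Fb, Ab are the tones of a Gb dominant ninth chord (Gb–Bb–Db–Fb–Ab), making Gb the root.

Gb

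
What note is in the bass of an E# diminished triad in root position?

E# diminished is E#–G#–B. Root position places the root in the bass: E#.

E#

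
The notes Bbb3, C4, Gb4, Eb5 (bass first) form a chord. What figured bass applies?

4/2

The notes Bbb, C, Gb, Eb stack in thirds as C–Eb–Gb–Bbb — a C diminished seventh chord. The bass Bbb is the seventh, so this is third inversion: figured 4/2.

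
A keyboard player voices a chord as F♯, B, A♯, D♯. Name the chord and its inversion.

B major seventh, second inversion

Reducing to letter names: F#, B, A#, D#. These stack in thirds as B–D#–F#–A# — a B major seventh chord.
F# is the fifth of B major seventh; fifth in the bass means second inversion (figured bass 4/3).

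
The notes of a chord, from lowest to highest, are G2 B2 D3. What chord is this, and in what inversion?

The pitch classes G, B, D arrange in thirds as G–B–D: a G major triad.
With the root (G) in the bass, the chord is in root position (figured bass 5/3).

G major, root position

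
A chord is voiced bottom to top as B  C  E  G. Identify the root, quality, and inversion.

C major seventh, third inversion

The distinct note names are B, C, E, G. Stacked in thirds they read C–E–G–B, which is a major seventh chord on C.
The lowest note is B, the seventh of the chord, so this is third inversion (figured bass 4/2).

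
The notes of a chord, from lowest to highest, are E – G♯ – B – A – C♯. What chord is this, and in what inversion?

The pitch classes E, G#, B, A, C# arrange in thirds as A–C#–E–G#–B: an A major ninth chord.
E is the fifth of A major ninth; fifth in the bass means second inversion.

A major ninth, second inversion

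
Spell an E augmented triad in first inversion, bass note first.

G#, B#, E

Spelling E augmented: E–G#–B#. In first inversion the third is bass, giving G#, B#, E from the bottom.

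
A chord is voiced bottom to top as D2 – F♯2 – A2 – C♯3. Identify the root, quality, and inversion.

D major seventh, root position

The pitch classes D, F#, A, C# arrange in thirds as D–F#–A–C#: a D major seventh chord.
The lowest note is D, the root of the chord, so this is root position (figured bass 7).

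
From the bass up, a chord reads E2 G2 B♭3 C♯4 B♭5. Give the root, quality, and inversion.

C# diminished seventh, first inversion

Reducing to letter names: E, G, Bb, C#. These stack in thirds as C#–E–G–Bb — a C# diminished seventh chord.
The lowest note is E, the third of the chord, so this is first inversion (figured bass 6/5).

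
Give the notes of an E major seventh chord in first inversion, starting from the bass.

G#, B, D#, E

E major seventh is E–G#–B–D#. First inversion puts the third (G#) in the bass, with the remaining tones above: G#, B, D#, E.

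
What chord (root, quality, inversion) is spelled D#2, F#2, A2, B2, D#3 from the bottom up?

B dominant seventh, first inversion

Reducing to letter names: D#, F#, A, B. These stack in thirds as B–D#–F#–A — a B dominant seventh chord.
D# is the third of B dominant seventh; third in the bass means first inversion (figured bass 6/5).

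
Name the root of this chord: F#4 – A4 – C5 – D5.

F#, A, C, D are the tones of a D dominant seventh chord (D–F#–A–C), making D the root.

D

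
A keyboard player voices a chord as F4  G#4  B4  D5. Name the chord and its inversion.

G# diminished seventh, third inversion

Reducing to letter names: F, G#, B, D. These stack in thirds as G#–B–D–F — a G# diminished seventh chord.
With the seventh (F) in the bass, the chord is in third inversion (figured bass 4/2).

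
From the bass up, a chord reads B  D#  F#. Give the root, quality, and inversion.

The distinct note names are B, D#, F#. Stacked in thirds they read B–D#–F#, which is a major triad on B.
With the root (B) in the bass, the chord is in root position (figured bass 5/3).

B major, root position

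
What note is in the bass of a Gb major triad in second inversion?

Db

The fifth of Gb major (Gb–Bb–Db) is Db; that is the bass in second inversion.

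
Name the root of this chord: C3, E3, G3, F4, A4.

Reordering C, E, G, F, A into stacked thirds gives F–A–C–E–G; the bottom of that stack, F, is the root.

F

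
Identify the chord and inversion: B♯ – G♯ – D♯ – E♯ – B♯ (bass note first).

E# minor seventh, second inversion

The distinct note names are B#, G#, D#, E#. Stacked in thirds they read E#–G#–B#–D#, which is a minor seventh chord on E#.
The lowest note is B#, the fifth of the chord, so this is second inversion (figured bass 4/3).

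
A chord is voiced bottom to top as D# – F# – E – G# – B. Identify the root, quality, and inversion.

E major ninth, third inversion

The distinct note names are D#, F#, E, G#, B. Stacked in thirds they read E–G#–B–D#–F#, which is a major ninth chord on E.
With the seventh (D#) in the bass, the chord is in third inversion.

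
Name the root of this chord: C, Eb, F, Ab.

F

C, Eb, F, Ab are the tones of an F minor seventh chord (F–Ab–C–Eb), making F the root.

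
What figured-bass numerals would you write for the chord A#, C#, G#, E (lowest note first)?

7

The notes A#, C#, G#, E stack in thirds as A#–C#–E–G# — an A# half-diminished seventh chord. The bass A# is the root, so this is root position: figured 7.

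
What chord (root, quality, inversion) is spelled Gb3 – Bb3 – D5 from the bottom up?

Gb augmented, root position

Reducing to letter names: Gb, Bb, D. These stack in thirds as Gb–Bb–D — a Gb augmented triad.
The lowest note is Gb, the root of the chord, so this is root position (figured bass 5/3).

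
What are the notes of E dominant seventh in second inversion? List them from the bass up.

B, D, E, G#

Spelling E dominant seventh: E–G#–B–D. In second inversion the fifth is bass, giving B, D, E, G# from the bottom.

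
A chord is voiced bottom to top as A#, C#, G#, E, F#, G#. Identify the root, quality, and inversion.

Reducing to letter names: A#, C#, G#, E, F#. These stack in thirds as F#–A#–C#–E–G# — an F# dominant ninth chord.
With the third (A#) in the bass, the chord is in first inversion.

F# dominant ninth, first inversion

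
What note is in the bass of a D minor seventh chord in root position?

D

D minor seventh is D–F–A–C. Root position places the root in the bass: D.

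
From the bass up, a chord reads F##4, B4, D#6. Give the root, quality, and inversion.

B augmented, second inversion

The distinct note names are F##, B, D#. Stacked in thirds they read B–D#–F##, which is an augmented triad on B.
F## is the fifth of B augmented; fifth in the bass means second inversion (figured bass 6/4).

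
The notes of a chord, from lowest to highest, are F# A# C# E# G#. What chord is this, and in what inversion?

F# major ninth, root position

The distinct note names are F#, A#, C#, E#, G#. Stacked in thirds they read F#–A#–C#–E#–G#, which is a major ninth chord on F#.
The lowest note is F#, the root of the chord, so this is root position.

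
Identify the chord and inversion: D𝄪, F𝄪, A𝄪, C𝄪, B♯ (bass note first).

The pitch classes D##, F##, A##, C##, B# arrange in thirds as B#–D##–F##–A##–C##: a B# major ninth chord.
With the third (D##) in the bass, the chord is in first inversion.

B# major ninth, first inversion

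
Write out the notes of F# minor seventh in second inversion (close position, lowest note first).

C#, E, F#, A

F# minor seventh is F#–A–C#–E. Second inversion puts the fifth (C#) in the bass, with the remaining tones above: C#, E, F#, A.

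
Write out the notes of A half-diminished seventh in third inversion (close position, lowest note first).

The chord tones are A–C–Eb–G. With the seventh (G) lowest for third inversion: G, A, C, Eb.

G, A, C, Eb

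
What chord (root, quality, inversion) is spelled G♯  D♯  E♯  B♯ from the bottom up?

E# minor seventh, first inversion

Reducing to letter names: G#, D#, E#, B#. These stack in thirds as E#–G#–B#–D# — an E# minor seventh chord.
G# is the third of E# minor seventh; third in the bass means first inversion (figured bass 6/5).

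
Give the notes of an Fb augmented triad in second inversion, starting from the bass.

C, Fb, Ab

Spelling Fb augmented: Fb–Ab–C. In second inversion the fifth is bass, giving C, Fb, Ab from the bottom.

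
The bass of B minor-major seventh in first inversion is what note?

D

B minor-major seventh is B–D–F#–A#. First inversion places the third in the bass: D.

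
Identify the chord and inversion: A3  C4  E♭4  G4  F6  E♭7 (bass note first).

Reducing to letter names: A, C, Eb, G, F. These stack in thirds as F–A–C–Eb–G — an F dominant ninth chord.
The lowest note is A, the third of the chord, so this is first inversion.

F dominant ninth, first inversion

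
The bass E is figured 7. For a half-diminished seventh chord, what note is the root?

E

The figures 7 mean the root of the chord is in the bass. If E is the root of a half-diminished seventh chord, the root is E (chord tones E–G–Bb–D).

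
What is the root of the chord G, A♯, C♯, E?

The distinct letter names are G, A#, C#, E. Arranged as a stack of thirds they read A#–C#–E–G, so A# is the root (an A# diminished seventh chord).

A#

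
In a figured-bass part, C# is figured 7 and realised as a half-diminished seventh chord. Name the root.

C#

The figures 7 mean the root of the chord is in the bass. If C# is the root of a half-diminished seventh chord, the root is C# (chord tones C#–E–G–B).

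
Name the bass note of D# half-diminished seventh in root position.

D#

The root of D# half-diminished seventh (D#–F#–A–C#) is D#; that is the bass in root position.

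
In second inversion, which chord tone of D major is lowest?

A

The fifth of D major (D–F#–A) is A; that is the bass in second inversion.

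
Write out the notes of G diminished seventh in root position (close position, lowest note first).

The chord tones are G–Bb–Db–Fb. With the root (G) lowest for root position: G, Bb, Db, Fb.

G, Bb, Db, Fb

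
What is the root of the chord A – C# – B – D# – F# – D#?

Reordering A, C#, B, D#, F# into stacked thirds gives B–D#–F#–A–C#; the bottom of that stack, B, is the root.

B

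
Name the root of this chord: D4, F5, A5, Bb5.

Reordering D, F, A, Bb into stacked thirds gives Bb–D–F–A; the bottom of that stack, Bb, is the root.

Bb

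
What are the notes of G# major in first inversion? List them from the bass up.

B#, D#, G#

Spelling G# major: G#–B#–D#. In first inversion the third is bass, giving B#, D#, G# from the bottom.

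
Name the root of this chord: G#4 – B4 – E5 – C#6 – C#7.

C#

Reordering G#, B, E, C# into stacked thirds gives C#–E–G#–B; the bottom of that stack, C#, is the root.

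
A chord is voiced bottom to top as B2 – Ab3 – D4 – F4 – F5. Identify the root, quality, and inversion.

The distinct note names are B, Ab, D, F. Stacked in thirds they read B–D–F–Ab, which is a diminished seventh chord on B.
B is the root of B diminished seventh; root in the bass means root position (figured bass 7).

B diminished seventh, root position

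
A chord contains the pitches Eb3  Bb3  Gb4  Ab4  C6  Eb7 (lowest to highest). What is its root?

The distinct letter names are Eb, Bb, Gb, Ab, C. Arranged as a stack of thirds they read Ab–C–Eb–Gb–Bb, so Ab is the root (an Ab dominant ninth chord).

Ab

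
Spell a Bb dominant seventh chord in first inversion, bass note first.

D, F, Ab, Bb

Bb dominant seventh is Bb–D–F–Ab. First inversion puts the third (D) in the bass, with the remaining tones above: D, F, Ab, Bb.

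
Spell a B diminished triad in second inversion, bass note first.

Spelling B diminished: B–D–F. In second inversion the fifth is bass, giving F, B, D from the bottom.

F, B, D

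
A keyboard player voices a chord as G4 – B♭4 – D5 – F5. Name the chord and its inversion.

The pitch classes G, Bb, D, F arrange in thirds as G–Bb–D–F: a G minor seventh chord.
G is the root of G minor seventh; root in the bass means root position (figured bass 7).

G minor seventh, root position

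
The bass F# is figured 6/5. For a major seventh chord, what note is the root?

D

The figures 6/5 mean the third of the chord is in the bass. If F# is the third of a major seventh chord, the root is D (chord tones D–F#–A–C#).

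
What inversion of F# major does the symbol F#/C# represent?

F#/C# means F# major with C# in the bass. C# is the fifth of F# major (F#–A#–C#), so this is second inversion.

second inversion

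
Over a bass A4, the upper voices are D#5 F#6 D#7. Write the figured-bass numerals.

The notes A, D#, F# stack in thirds as D#–F#–A — a D# diminished triad. The bass A is the fifth, so this is second inversion: figured 6/4.

6/4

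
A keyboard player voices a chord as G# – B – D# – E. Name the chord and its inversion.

E major seventh, first inversion

The distinct note names are G#, B, D#, E. Stacked in thirds they read E–G#–B–D#, which is a major seventh chord on E.
With the third (G#) in the bass, the chord is in first inversion (figured bass 6/5).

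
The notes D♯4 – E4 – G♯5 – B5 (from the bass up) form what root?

The distinct letter names are D#, E, G#, B. Arranged as a stack of thirds they read E–G#–B–D#, so E is the root (an E major seventh chord).

E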